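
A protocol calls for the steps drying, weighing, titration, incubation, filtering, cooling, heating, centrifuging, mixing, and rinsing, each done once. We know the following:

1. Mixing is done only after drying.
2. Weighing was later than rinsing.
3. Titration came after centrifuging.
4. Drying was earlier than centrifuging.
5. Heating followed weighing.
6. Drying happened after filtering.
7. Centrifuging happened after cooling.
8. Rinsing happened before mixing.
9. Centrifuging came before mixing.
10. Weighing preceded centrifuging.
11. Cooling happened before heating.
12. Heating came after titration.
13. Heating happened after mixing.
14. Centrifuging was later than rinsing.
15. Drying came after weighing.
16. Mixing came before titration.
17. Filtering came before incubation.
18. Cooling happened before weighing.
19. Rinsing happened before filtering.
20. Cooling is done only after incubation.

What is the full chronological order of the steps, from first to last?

rinsing, filtering, incubation, cooling, weighing, drying, centrifuging, mixing, titration, heating

The constraints fix every adjacent pair, so only one ordering works:
rinsing → filtering → incubation → cooling → weighing → drying → centrifuging → mixing → titration → heating.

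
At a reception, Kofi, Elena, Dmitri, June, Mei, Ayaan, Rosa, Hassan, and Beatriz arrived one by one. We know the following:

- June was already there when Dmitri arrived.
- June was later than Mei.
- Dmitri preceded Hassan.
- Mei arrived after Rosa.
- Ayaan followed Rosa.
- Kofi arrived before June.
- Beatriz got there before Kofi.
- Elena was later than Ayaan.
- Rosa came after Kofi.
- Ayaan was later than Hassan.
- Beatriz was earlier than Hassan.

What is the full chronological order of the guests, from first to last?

The constraints fix every adjacent pair, so only one ordering works:
Beatriz → Kofi → Rosa → Mei → June → Dmitri → Hassan → Ayaan → Elena.

Beatriz, Kofi, Rosa, Mei, June, Dmitri, Hassan, Ayaan, Elena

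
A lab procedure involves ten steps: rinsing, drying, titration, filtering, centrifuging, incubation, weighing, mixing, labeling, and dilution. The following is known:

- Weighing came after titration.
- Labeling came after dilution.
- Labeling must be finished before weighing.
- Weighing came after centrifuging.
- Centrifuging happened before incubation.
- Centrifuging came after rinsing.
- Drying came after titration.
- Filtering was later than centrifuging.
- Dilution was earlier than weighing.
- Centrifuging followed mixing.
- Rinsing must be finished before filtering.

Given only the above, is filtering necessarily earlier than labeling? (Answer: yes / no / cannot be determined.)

cannot be determined

No chain of stated constraints runs from filtering to labeling, and none runs from labeling to filtering either.
So the relative order of filtering and labeling is not fixed by the given facts.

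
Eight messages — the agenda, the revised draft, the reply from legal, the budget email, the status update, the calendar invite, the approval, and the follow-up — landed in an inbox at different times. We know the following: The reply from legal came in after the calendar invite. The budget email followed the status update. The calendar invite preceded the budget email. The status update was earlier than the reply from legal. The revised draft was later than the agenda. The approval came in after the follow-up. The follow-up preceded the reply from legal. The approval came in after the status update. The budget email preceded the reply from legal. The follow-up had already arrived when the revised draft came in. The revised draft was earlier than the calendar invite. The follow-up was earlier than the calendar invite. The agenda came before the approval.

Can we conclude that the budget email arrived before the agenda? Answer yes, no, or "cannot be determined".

no

Tracing the constraints gives the agenda → the revised draft → the calendar invite → the budget email, so the agenda must come before the budget email.
That means the budget email cannot be before the agenda.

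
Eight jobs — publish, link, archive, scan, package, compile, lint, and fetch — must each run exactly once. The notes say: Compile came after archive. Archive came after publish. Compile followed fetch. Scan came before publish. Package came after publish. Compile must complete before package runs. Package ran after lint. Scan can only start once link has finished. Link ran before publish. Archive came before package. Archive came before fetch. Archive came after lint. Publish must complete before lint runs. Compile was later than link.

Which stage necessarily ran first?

Link has a chain of constraints placing it before every other stage, so link must be first.

link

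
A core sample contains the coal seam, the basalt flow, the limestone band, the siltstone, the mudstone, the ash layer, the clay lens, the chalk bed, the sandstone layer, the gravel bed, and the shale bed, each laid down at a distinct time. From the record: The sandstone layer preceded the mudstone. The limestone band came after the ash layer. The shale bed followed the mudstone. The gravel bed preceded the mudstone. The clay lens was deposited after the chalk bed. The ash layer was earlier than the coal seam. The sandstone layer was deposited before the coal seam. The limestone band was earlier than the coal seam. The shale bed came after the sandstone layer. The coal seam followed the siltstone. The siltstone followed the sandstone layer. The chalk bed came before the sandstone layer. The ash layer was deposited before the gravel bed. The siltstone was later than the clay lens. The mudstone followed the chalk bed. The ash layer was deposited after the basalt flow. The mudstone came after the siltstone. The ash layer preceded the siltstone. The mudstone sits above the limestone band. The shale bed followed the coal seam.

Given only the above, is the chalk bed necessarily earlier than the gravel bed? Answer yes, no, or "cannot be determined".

No chain of stated constraints runs from the chalk bed to the gravel bed, and none runs from the gravel bed to the chalk bed either.
So the relative order of the chalk bed and the gravel bed is not fixed by the given facts.

cannot be determined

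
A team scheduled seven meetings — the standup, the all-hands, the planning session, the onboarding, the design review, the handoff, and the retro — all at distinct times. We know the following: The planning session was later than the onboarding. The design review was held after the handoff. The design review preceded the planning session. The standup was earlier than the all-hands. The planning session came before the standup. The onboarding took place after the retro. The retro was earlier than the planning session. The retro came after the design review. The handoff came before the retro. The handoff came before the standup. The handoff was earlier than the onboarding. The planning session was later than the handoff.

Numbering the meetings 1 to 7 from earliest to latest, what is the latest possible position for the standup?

6

The standup must come before the all-hands — 1 meeting forced after it.
Everything else can be placed before the standup in some valid order, so the standup can sit as late as position 7 − 1 = 6.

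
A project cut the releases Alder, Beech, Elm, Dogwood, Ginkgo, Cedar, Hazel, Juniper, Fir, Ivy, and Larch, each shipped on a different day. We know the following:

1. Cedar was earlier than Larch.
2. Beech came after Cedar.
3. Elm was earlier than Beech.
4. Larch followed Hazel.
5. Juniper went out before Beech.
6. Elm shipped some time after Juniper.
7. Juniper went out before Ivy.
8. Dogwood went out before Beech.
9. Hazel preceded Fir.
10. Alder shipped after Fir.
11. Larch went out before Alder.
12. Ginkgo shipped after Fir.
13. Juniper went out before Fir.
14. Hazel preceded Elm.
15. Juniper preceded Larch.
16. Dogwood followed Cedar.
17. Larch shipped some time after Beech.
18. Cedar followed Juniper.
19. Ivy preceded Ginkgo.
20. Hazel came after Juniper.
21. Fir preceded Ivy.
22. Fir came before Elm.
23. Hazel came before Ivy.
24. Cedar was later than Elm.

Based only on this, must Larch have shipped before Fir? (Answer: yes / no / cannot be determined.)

no

Tracing the constraints gives Fir → Elm → Cedar → Larch, so Fir must come before Larch.
That means Larch cannot be before Fir.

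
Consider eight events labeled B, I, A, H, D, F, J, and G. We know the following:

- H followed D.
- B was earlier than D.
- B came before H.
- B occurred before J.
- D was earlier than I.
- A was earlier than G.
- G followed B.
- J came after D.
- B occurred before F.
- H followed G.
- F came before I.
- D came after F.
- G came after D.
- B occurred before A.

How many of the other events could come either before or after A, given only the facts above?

4

Forced before A: B; forced after A: G and H.
That leaves D, F, I, and J with no forced order relative to A — 4.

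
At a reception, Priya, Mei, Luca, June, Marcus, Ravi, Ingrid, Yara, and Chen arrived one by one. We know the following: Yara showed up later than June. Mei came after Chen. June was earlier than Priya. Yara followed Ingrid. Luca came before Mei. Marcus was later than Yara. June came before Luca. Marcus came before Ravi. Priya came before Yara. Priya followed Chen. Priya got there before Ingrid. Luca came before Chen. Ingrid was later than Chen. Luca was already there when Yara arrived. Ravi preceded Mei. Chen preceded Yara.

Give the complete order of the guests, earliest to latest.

June, Luca, Chen, Priya, Ingrid, Yara, Marcus, Ravi, Mei

The constraints fix every adjacent pair, so only one ordering works:
June → Luca → Chen → Priya → Ingrid → Yara → Marcus → Ravi → Mei.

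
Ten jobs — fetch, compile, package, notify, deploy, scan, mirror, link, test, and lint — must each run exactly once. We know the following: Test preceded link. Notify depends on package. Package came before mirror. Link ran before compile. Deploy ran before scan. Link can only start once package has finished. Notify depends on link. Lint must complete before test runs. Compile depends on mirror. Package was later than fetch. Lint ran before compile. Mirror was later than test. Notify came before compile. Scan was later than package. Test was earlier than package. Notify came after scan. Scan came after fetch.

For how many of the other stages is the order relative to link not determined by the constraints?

Forced before link: fetch, lint, package, and test; forced after link: compile and notify.
That leaves deploy, mirror, and scan with no forced order relative to link — 3.

3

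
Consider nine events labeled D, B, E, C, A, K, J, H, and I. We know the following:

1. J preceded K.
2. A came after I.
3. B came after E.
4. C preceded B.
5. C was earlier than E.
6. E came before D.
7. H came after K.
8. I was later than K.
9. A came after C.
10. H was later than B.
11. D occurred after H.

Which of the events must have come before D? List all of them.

Directly stated before D: E and H.
B reaches D via B → H → D.
C reaches D via C → E → D.
J reaches D via J → K → H → D.
Likewise K reaches D by chaining the stated constraints.
No chain forces A (or any of the others) ahead of D.

B, C, E, H, J, K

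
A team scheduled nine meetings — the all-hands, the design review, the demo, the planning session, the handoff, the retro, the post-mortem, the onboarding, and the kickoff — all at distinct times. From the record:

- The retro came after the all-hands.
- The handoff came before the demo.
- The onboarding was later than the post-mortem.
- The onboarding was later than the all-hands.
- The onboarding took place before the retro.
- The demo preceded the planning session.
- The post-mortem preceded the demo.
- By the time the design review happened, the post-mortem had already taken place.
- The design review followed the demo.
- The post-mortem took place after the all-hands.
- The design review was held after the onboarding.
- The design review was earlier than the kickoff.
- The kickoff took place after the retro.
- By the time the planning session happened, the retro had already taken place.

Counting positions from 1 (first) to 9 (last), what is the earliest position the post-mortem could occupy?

The all-hands must come before the post-mortem — 1 forced predecessor.
Nothing else is forced ahead of the post-mortem, so its earliest slot is position 1 + 1 = 2.

2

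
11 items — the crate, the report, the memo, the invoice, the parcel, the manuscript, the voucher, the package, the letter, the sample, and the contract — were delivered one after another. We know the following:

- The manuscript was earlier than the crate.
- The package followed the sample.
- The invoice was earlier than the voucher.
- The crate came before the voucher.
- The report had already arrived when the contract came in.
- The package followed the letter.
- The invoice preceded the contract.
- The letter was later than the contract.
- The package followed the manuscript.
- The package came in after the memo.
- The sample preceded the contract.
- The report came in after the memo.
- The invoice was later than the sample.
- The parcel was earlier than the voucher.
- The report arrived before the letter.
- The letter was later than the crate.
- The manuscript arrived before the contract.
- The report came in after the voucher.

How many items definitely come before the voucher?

Directly stated before the voucher: the crate, the invoice, and the parcel.
The manuscript reaches the voucher via the manuscript → the crate → the voucher.
The sample reaches the voucher via the sample → the invoice → the voucher.
That's the crate, the invoice, the manuscript, the parcel, and the sample — 5 in all.

5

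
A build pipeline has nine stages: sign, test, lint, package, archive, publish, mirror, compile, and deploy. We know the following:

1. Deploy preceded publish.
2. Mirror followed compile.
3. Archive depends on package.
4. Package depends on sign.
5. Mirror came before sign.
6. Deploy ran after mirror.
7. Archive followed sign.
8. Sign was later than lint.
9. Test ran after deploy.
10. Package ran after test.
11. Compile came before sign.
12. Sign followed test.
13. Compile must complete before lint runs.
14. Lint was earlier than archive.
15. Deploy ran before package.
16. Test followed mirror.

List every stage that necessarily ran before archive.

compile, deploy, lint, mirror, package, sign, test

Directly stated before archive: lint, package, and sign.
Compile reaches archive via compile → lint → archive.
Deploy reaches archive via deploy → package → archive.
Mirror reaches archive via mirror → sign → archive.
Likewise test reaches archive by chaining the stated constraints.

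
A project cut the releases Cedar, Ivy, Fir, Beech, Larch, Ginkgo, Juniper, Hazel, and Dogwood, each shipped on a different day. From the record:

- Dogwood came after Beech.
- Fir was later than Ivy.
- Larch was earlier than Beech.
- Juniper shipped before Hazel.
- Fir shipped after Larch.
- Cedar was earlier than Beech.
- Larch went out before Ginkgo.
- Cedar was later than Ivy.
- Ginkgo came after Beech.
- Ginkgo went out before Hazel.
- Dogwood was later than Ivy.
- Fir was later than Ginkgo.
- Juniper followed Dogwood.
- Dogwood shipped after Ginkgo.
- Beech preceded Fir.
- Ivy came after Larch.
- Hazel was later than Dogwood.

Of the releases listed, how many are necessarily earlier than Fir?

Directly stated before Fir: Beech, Ginkgo, Ivy, and Larch.
Cedar reaches Fir via Cedar → Beech → Fir.
No chain forces Juniper (or any of the others) ahead of Fir.
That's Beech, Cedar, Ginkgo, Ivy, and Larch — 5 in all.

5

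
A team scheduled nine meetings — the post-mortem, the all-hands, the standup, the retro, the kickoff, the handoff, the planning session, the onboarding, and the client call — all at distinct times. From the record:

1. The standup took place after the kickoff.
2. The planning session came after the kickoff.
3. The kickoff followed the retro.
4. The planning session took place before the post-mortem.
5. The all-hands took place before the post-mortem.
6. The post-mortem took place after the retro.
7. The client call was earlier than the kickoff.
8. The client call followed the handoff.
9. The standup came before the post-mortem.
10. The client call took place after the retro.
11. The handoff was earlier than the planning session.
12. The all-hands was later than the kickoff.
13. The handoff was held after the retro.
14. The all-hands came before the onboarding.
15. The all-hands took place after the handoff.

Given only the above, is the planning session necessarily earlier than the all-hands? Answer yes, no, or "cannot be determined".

No chain of stated constraints runs from the planning session to the all-hands, and none runs from the all-hands to the planning session either.
So the relative order of the planning session and the all-hands is not fixed by the given facts.

cannot be determined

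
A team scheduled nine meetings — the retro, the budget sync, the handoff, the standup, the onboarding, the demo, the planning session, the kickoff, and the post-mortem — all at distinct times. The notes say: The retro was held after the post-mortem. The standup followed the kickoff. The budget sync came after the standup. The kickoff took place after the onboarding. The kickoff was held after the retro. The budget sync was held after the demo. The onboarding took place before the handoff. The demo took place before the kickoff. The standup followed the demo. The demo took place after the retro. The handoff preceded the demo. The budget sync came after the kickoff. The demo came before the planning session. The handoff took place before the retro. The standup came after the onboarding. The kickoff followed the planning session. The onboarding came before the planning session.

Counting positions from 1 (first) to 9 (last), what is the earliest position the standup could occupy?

8

The demo, the handoff, the kickoff, the onboarding, the planning session, the post-mortem, and the retro must all come before the standup — 7 forced predecessors.
Nothing else is forced ahead of the standup, so its earliest slot is position 7 + 1 = 8.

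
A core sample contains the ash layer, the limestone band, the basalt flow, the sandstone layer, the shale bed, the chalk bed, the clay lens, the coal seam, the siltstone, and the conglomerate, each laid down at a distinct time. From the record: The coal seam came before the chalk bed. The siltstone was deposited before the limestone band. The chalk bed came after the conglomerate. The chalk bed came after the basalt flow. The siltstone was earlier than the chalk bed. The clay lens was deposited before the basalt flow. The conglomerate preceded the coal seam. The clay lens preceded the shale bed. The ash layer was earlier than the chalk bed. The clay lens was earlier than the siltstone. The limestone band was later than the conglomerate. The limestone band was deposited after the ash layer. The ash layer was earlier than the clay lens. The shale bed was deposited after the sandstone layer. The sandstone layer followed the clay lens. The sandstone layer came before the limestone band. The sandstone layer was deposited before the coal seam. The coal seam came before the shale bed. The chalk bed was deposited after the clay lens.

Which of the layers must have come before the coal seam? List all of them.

Directly stated before the coal seam: the conglomerate and the sandstone layer.
The ash layer reaches the coal seam via the ash layer → the clay lens → the sandstone layer → the coal seam.
The clay lens reaches the coal seam via the clay lens → the sandstone layer → the coal seam.
No chain forces the limestone band (or any of the others) ahead of the coal seam.

the ash layer, the clay lens, the conglomerate, the sandstone layer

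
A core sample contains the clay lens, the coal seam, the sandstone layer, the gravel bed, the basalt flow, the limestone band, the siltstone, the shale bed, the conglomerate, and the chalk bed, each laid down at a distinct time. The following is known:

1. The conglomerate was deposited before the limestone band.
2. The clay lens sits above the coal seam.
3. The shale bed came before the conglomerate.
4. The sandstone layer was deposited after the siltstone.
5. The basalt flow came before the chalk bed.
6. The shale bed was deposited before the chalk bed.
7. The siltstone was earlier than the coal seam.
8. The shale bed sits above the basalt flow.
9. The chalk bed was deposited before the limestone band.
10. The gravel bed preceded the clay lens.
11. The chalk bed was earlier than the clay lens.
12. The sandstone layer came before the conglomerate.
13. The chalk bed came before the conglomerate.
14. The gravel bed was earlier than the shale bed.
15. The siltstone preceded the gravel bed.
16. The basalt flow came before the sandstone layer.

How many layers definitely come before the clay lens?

Directly stated before the clay lens: the chalk bed, the coal seam, and the gravel bed.
The basalt flow reaches the clay lens via the basalt flow → the chalk bed → the clay lens.
The shale bed reaches the clay lens via the shale bed → the chalk bed → the clay lens.
The siltstone reaches the clay lens via the siltstone → the coal seam → the clay lens.
No chain forces the limestone band (or any of the others) ahead of the clay lens.
That's the basalt flow, the chalk bed, the coal seam, the gravel bed, the shale bed, and the siltstone — 6 in all.

6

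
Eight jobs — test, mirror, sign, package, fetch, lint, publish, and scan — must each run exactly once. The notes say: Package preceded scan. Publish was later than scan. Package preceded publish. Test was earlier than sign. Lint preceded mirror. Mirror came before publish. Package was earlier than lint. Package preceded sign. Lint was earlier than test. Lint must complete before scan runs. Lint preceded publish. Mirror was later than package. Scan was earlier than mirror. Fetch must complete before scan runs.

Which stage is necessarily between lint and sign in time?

test

Tracing the constraints gives lint → test → sign, so test sits after lint and before sign.
No other stage is forced both after lint and before sign.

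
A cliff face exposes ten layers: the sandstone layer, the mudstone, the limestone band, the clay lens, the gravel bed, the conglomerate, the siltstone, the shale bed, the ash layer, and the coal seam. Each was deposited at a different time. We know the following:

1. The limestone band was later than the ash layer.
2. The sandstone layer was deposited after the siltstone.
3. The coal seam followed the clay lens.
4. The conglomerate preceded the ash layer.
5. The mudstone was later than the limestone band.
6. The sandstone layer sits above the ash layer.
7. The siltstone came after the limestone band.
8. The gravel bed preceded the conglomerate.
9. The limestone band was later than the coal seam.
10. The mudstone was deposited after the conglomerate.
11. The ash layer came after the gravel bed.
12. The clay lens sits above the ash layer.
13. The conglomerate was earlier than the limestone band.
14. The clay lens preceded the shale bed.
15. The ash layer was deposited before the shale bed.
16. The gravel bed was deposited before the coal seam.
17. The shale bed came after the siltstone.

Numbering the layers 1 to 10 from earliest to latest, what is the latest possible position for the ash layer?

The ash layer must come before the clay lens, the coal seam, the limestone band, the mudstone, the sandstone layer, the shale bed, and the siltstone — 7 layers forced after it.
Everything else can be placed before the ash layer in some valid order, so the ash layer can sit as late as position 10 − 7 = 3.

3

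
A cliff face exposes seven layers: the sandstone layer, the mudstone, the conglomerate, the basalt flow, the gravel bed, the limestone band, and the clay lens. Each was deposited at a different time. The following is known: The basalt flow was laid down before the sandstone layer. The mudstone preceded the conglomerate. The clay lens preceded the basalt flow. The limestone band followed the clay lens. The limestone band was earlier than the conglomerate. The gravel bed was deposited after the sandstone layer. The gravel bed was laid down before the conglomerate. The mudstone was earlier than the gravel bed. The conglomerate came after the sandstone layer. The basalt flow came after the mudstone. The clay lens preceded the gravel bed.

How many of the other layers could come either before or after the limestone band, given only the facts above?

Forced before the limestone band: the clay lens; forced after the limestone band: the conglomerate.
That leaves the basalt flow, the gravel bed, the mudstone, and the sandstone layer with no forced order relative to the limestone band — 4.

4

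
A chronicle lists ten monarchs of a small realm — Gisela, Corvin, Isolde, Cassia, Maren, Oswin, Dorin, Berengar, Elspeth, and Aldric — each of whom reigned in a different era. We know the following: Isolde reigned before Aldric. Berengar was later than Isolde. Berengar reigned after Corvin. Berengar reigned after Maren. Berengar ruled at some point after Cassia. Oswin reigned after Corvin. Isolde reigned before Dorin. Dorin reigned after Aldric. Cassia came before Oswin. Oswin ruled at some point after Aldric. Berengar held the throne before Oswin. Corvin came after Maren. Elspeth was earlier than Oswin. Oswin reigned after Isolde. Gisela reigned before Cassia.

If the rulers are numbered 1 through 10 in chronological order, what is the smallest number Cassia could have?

2

Gisela must come before Cassia — 1 forced predecessor.
Nothing else is forced ahead of Cassia, so their earliest slot is position 1 + 1 = 2.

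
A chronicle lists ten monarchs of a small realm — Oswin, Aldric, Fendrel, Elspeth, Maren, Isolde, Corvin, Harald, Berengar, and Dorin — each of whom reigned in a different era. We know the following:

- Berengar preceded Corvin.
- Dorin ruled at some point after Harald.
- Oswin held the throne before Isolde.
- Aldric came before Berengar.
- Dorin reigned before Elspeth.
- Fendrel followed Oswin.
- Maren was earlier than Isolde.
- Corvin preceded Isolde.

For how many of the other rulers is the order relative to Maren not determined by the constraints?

8

Forced after Maren: Isolde.
That leaves Aldric, Berengar, Corvin, Dorin, Elspeth, Fendrel, Harald, and Oswin with no forced order relative to Maren — 8.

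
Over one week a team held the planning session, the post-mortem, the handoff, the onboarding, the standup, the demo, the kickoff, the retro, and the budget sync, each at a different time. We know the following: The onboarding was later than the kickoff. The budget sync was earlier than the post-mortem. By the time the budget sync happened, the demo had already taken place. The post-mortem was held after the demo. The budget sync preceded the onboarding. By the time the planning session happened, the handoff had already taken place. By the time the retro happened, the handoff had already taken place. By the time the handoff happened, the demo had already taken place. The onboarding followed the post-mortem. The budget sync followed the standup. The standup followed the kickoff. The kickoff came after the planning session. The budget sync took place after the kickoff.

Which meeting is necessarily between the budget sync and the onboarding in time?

the post-mortem

Tracing the constraints gives the budget sync → the post-mortem → the onboarding, so the post-mortem sits after the budget sync and before the onboarding.
No other meeting is forced both after the budget sync and before the onboarding.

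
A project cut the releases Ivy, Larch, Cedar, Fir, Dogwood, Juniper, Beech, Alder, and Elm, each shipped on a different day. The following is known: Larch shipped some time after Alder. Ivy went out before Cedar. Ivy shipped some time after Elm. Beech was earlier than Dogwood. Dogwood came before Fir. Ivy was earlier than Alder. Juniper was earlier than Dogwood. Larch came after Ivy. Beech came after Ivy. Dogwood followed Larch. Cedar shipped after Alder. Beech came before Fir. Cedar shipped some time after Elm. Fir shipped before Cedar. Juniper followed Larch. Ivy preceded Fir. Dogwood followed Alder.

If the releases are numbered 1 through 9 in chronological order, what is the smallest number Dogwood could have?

7

Alder, Beech, Elm, Ivy, Juniper, and Larch must all come before Dogwood — 6 forced predecessors.
Nothing else is forced ahead of Dogwood, so its earliest slot is position 6 + 1 = 7.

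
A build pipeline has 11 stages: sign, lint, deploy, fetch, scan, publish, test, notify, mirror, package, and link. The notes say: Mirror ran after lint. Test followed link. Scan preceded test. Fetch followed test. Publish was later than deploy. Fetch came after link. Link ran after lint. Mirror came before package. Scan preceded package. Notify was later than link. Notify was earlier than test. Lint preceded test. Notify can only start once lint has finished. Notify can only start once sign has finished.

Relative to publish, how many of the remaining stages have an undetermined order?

Forced before publish: deploy.
That leaves fetch, link, lint, mirror, notify, package, scan, sign, and test with no forced order relative to publish — 9.

9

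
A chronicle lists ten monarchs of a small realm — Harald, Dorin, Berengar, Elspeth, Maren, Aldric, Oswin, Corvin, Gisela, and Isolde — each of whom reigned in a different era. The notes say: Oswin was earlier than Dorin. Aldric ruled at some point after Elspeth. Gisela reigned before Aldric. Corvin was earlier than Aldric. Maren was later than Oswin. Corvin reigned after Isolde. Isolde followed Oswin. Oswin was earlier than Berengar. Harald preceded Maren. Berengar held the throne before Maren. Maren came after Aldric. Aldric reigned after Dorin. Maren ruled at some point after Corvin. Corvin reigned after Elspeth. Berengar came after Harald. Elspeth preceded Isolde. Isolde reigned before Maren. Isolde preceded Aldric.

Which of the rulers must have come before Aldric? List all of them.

Corvin, Dorin, Elspeth, Gisela, Isolde, Oswin

Directly stated before Aldric: Corvin, Dorin, Elspeth, Gisela, and Isolde.
Oswin reaches Aldric via Oswin → Dorin → Aldric.
No chain forces Maren (or any of the others) ahead of Aldric.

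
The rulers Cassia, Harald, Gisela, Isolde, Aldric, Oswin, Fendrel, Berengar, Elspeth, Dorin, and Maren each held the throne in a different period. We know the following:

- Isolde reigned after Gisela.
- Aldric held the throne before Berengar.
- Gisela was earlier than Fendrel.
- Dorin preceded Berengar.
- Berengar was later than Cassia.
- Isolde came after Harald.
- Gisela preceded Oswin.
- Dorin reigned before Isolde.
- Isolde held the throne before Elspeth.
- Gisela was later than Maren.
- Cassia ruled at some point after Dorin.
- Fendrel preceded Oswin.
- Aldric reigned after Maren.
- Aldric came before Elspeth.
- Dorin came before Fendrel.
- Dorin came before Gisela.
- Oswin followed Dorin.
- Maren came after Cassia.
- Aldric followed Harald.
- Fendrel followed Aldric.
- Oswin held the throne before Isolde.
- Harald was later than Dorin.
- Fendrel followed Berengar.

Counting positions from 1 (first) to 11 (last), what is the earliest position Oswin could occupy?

9

Aldric, Berengar, Cassia, Dorin, Fendrel, Gisela, Harald, and Maren must all come before Oswin — 8 forced predecessors.
Nothing else is forced ahead of Oswin, so their earliest slot is position 8 + 1 = 9.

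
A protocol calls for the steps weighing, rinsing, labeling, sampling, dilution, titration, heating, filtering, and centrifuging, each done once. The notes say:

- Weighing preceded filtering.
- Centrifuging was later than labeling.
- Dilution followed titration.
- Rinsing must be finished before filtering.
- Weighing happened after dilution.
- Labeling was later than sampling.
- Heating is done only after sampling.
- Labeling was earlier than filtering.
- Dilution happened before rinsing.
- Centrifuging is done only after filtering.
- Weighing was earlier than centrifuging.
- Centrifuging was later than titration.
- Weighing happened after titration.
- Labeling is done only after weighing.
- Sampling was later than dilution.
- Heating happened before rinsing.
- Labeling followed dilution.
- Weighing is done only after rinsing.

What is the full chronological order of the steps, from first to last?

The constraints fix every adjacent pair, so only one ordering works:
titration → dilution → sampling → heating → rinsing → weighing → labeling → filtering → centrifuging.

titration, dilution, sampling, heating, rinsing, weighing, labeling, filtering, centrifuging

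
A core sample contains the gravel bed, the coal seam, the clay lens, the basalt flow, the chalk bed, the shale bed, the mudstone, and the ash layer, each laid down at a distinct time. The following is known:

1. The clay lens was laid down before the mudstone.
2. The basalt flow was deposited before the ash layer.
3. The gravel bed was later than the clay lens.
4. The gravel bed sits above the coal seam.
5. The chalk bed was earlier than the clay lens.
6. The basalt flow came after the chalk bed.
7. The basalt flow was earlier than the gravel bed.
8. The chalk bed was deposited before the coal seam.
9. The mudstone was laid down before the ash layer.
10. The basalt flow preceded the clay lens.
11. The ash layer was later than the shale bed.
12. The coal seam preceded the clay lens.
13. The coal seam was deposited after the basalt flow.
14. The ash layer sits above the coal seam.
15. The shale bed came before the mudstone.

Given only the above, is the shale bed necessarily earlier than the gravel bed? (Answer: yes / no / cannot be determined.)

No chain of stated constraints runs from the shale bed to the gravel bed, and none runs from the gravel bed to the shale bed either.
So the relative order of the shale bed and the gravel bed is not fixed by the given facts.

cannot be determined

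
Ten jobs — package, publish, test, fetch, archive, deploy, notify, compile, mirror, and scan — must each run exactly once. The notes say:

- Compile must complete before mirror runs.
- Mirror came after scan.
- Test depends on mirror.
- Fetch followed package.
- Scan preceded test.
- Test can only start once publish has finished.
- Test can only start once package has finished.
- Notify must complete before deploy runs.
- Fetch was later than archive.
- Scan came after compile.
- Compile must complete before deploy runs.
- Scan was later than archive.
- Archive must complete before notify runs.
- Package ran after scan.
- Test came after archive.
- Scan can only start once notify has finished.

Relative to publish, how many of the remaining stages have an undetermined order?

Forced after publish: test.
That leaves archive, compile, deploy, fetch, mirror, notify, package, and scan with no forced order relative to publish — 8.

8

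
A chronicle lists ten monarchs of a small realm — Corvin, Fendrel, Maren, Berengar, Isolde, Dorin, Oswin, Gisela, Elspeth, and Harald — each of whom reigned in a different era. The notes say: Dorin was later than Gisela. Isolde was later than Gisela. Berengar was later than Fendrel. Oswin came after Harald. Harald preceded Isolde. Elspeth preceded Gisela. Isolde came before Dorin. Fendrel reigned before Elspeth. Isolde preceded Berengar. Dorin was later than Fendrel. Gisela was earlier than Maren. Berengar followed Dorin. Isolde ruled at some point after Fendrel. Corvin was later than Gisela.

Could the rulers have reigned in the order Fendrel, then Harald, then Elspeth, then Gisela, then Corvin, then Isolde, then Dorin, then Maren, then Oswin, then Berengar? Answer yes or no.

yes

Check each stated constraint against the proposed order — e.g. Harald is ahead of Oswin; Fendrel is ahead of Berengar. Every pair is in the required order; nothing is violated.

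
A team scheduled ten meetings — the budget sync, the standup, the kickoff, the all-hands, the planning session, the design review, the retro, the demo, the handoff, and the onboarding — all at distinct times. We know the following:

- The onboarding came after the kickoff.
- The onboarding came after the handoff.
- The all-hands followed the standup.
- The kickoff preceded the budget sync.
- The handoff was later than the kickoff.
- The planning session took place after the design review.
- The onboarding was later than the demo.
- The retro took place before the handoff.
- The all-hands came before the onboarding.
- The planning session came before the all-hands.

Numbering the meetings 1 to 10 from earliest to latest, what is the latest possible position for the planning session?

The planning session must come before the all-hands and the onboarding — 2 meetings forced after it.
Everything else can be placed before the planning session in some valid order, so the planning session can sit as late as position 10 − 2 = 8.

8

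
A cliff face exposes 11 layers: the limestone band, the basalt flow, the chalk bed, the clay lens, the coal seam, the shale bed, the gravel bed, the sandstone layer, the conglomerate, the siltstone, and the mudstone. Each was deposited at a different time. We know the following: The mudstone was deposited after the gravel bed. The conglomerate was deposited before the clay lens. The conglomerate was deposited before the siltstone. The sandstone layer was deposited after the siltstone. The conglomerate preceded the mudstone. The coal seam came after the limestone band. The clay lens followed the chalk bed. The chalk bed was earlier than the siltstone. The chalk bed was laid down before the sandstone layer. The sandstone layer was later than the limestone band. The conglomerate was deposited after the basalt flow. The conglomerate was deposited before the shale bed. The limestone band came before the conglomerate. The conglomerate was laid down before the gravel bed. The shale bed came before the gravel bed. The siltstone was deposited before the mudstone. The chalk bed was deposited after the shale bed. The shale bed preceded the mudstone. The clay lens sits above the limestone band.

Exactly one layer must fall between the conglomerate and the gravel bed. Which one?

Tracing the constraints gives the conglomerate → the shale bed → the gravel bed, so the shale bed sits after the conglomerate and before the gravel bed.
No other layer is forced both after the conglomerate and before the gravel bed.

the shale bed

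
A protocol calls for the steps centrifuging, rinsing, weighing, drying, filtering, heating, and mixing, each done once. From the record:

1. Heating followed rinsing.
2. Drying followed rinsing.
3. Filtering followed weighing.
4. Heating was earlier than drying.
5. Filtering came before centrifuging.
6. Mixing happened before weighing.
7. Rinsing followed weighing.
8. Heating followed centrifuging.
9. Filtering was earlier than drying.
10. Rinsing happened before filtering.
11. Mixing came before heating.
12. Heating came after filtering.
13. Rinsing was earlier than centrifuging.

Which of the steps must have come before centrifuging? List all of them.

filtering, mixing, rinsing, weighing

Directly stated before centrifuging: filtering and rinsing.
Mixing reaches centrifuging via mixing → weighing → rinsing → centrifuging.
Weighing reaches centrifuging via weighing → rinsing → centrifuging.
No chain forces drying (or any of the others) ahead of centrifuging.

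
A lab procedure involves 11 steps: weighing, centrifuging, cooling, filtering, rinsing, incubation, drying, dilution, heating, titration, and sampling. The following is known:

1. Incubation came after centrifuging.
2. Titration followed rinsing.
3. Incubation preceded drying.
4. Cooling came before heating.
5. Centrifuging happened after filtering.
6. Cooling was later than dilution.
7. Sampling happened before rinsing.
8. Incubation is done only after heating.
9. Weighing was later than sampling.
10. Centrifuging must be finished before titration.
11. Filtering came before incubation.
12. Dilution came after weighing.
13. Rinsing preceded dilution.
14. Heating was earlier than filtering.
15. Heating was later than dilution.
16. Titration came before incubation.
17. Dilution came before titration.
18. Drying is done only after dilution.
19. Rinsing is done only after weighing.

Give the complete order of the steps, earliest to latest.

The constraints fix every adjacent pair, so only one ordering works:
sampling → weighing → rinsing → dilution → cooling → heating → filtering → centrifuging → titration → incubation → drying.

sampling, weighing, rinsing, dilution, cooling, heating, filtering, centrifuging, titration, incubation, drying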